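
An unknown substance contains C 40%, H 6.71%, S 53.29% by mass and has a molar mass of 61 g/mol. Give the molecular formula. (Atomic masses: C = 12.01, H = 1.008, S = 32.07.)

Assume 100 g: 40 g C, 6.71 g H, 53.29 g S.
C: 40 g ÷ 12.01 g/mol = 3.331 mol
H: 6.71 g ÷ 1.008 g/mol = 6.657 mol
S: 53.29 g ÷ 32.07 g/mol = 1.662 mol
Smallest is S at 1.662 mol; normalising gives C 2.004, H 4.006, S 1.000
→ C2H4S
Empirical-formula mass = 60.12 g/mol
n = 61 / 60.12 = 1.01 ≈ 1
Molecular formula = empirical formula = C2H4S

C2H4S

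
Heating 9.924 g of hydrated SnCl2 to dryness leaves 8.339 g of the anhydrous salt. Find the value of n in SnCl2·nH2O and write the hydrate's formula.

Mass of water lost = 9.924 − 8.339 = 1.585 g → 1.585 / 18.02 = 0.08796 mol H2O
Molar mass of SnCl2 = 189.61 g/mol → mol SnCl2 = 8.339 / 189.61 = 0.04398
n = 0.08796 / 0.04398 = 2.00 ≈ 2 → SnCl2·2H2O

SnCl2·2H2O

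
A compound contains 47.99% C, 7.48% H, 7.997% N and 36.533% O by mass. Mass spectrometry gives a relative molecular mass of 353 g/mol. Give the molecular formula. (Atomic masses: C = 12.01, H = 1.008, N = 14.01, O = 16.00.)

Assume 100 g: 47.99 g C, 7.48 g H, 7.997 g N, 36.533 g O.
Moles — C: 47.99 / 12.01 = 3.996 mol; H: 7.48 / 1.008 = 7.421 mol; N: 7.997 / 14.01 = 0.5708 mol; O: 36.533 / 16.00 = 2.283 mol
Divide by the smallest (0.5708 mol N): C 7.000, H 13.000, N 1.000, O 4.000
→ C7H13NO4
Empirical-formula mass = 175.18 g/mol
n = 353 / 175.18 = 2.02 ≈ 2
Molecular formula = (C7H13NO4)×2 = C14H26N2O8

C14H26N2O8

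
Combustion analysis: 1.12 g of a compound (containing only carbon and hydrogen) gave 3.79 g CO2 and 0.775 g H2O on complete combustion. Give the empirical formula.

CH

mol C = 3.79 / 44.01 = 0.08612; mass C = 0.08612 × 12.01 = 1.034 g
mol H = 2 × (0.775 / 18.02) = 0.08602; mass H = 0.08602 × 1.008 = 0.08670 g
Smallest is H at 0.08602 mol; normalising gives C 1.001, H 1.000
≈ 1:1 → CH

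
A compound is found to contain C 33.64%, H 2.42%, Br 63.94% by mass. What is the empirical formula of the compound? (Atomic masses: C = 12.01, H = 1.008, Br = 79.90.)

Assume 100 g: 33.64 g C, 2.42 g H, 63.94 g Br.
Moles — C: 33.64 / 12.01 = 2.801 mol; H: 2.42 / 1.008 = 2.401 mol; Br: 63.94 / 79.90 = 0.8003 mol
Divide by the smallest (0.8003 mol Br): C 3.500, H 3.000, Br 1.000
Multiply by 2: C 7.00, H 6.00, Br 2.00 → C7H6Br2

C7H6Br2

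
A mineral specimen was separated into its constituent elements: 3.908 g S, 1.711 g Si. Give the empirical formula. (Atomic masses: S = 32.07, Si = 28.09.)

S2Si

S: 3.908 g ÷ 32.07 g/mol = 0.1219 mol
Si: 1.711 g ÷ 28.09 g/mol = 0.06091 mol
Smallest is Si at 0.06091 mol; normalising gives S 2.001, Si 1.000
→ S2Si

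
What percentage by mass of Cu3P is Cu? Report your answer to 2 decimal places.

Molar mass = 3(63.55) + 1(30.97) = 221.620 g/mol
Mass of Cu per mole = 3 × 63.55 = 190.650 g
% Cu = 190.650 / 221.620 × 100 = 86.03%

86.03%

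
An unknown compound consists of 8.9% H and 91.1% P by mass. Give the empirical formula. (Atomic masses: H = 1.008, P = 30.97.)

H3P

Assume 100 g: 8.9 g H, 91.1 g P.
Moles — H: 8.9 / 1.008 = 8.829 mol; P: 91.1 / 30.97 = 2.942 mol
Ratios (÷ 2.942): H 3.002, P 1.000
→ H3P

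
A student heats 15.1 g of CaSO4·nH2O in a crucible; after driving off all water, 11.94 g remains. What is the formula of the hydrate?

CaSO4·2H2O

Mass of water lost = 15.1 − 11.94 = 3.16 g → 3.16 / 18.02 = 0.1754 mol H2O
Molar mass of CaSO4 = 136.15 g/mol → mol CaSO4 = 11.94 / 136.15 = 0.0877
n = 0.1754 / 0.0877 = 2.00 ≈ 2 → CaSO4·2H2O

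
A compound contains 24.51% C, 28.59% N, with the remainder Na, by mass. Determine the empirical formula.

Assume 100 g: 24.51 g C, 28.59 g N, 46.9 g Na.
n(C) = 24.51/12.01 = 2.041, n(N) = 28.59/14.01 = 2.041, n(Na) = 46.9/22.99 = 2.04
Divide by the smallest (2.04 mol Na): C 1.000, N 1.000, Na 1.000
Ratio ≈ 1:1:1, so the empirical formula is CNNa

CNNa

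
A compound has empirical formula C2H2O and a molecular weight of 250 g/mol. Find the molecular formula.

C12H12O6

Empirical-formula mass = 42.04 g/mol
n = 250 / 42.04 = 5.95 ≈ 6
Molecular formula = (C2H2O)6 = C12H12O6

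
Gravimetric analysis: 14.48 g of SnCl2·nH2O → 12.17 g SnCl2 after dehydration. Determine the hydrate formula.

SnCl2·2H2O

Mass of water lost = 14.48 − 12.17 = 2.31 g → 2.31 / 18.02 = 0.1282 mol H2O
Molar mass of SnCl2 = 189.61 g/mol → mol SnCl2 = 12.17 / 189.61 = 0.06418
n = 0.1282 / 0.06418 = 2.00 ≈ 2 → SnCl2·2H2O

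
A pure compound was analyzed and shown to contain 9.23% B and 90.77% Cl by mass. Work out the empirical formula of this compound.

Assume 100 g: 9.23 g B, 90.77 g Cl.
B: 9.23 g ÷ 10.81 g/mol = 0.8538 mol
Cl: 90.77 g ÷ 35.45 g/mol = 2.561 mol
Divide by the smallest (0.8538 mol B): B 1.000, Cl 2.999
Ratio ≈ 1:3, so the empirical formula is BCl3

BCl3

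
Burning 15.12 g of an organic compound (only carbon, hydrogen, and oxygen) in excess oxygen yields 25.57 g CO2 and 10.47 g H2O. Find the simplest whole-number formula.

C4H8O3

mol C = 25.57 / 44.01 = 0.5810; mass C = 0.5810 × 12.01 = 6.978 g
mol H = 2 × (10.47 / 18.02) = 1.162; mass H = 1.162 × 1.008 = 1.171 g
mass O = 15.12 − (8.149) = 6.971 g → mol O = 0.4357
Smallest is O at 0.4357 mol; normalising gives C 1.334, H 2.667, O 1.000
Scaling by 3: C 4.00, H 8.00, O 3.00 → C4H8O3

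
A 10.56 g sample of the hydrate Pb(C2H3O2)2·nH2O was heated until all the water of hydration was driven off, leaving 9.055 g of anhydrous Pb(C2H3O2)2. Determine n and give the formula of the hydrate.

Mass of water lost = 10.56 − 9.055 = 1.505 g → 1.505 / 18.02 = 0.08352 mol H2O
Molar mass of Pb(C2H3O2)2 = 325.29 g/mol → mol Pb(C2H3O2)2 = 9.055 / 325.29 = 0.02784
n = 0.08352 / 0.02784 = 3.00 ≈ 3 → Pb(C2H3O2)2·3H2O

Pb(C2H3O2)2·3H2O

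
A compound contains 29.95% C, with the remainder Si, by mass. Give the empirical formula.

Assume 100 g: 29.95 g C, 70.05 g Si.
C: 29.95 g ÷ 12.01 g/mol = 2.494 mol
Si: 70.05 g ÷ 28.09 g/mol = 2.494 mol
Divide by the smallest (2.494 mol C): C 1.000, Si 1.000
Ratio ≈ 1:1, so the empirical formula is CSi

CSi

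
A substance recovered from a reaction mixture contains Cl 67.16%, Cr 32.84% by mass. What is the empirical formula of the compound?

Cl3Cr

Assume 100 g: 67.16 g Cl, 32.84 g Cr.
Moles — Cl: 67.16 / 35.45 = 1.894 mol; Cr: 32.84 / 52.00 = 0.6315 mol
Ratios (÷ 0.6315): Cl 3.000, Cr 1.000
→ Cl3Cr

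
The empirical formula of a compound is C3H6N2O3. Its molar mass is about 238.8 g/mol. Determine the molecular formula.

C6H12N4O6

Empirical-formula mass = 118.10 g/mol
n = 238.8 / 118.10 = 2.02 ≈ 2
Molecular formula = (C3H6N2O3)2 = C6H12N4O6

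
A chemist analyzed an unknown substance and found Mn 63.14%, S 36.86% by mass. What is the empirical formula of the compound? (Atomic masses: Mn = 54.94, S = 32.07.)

MnS

Assume 100 g: 63.14 g Mn, 36.86 g S.
Mn: 63.14 g ÷ 54.94 g/mol = 1.149 mol
S: 36.86 g ÷ 32.07 g/mol = 1.149 mol
Divide by the smallest (1.149 mol Mn): Mn 1.000, S 1.000
Ratio ≈ 1:1, so the empirical formula is MnS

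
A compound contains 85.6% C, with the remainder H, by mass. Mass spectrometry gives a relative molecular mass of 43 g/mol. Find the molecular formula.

C3H6

Assume 100 g: 85.6 g C, 14.4 g H.
C: 85.6 g ÷ 12.01 g/mol = 7.127 mol
H: 14.4 g ÷ 1.008 g/mol = 14.29 mol
Smallest is C at 7.127 mol; normalising gives C 1.000, H 2.004
≈ 1:2 → CH2
Empirical-formula mass = 14.03 g/mol
n = 43 / 14.03 = 3.07 ≈ 3
Molecular formula = (CH2)×3 = C3H6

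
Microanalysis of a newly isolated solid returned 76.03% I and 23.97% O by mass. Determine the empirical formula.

I2O5

Assume 100 g: 76.03 g I, 23.97 g O.
n(I) = 76.03/126.90 = 0.5991, n(O) = 23.97/16.00 = 1.498
Ratios (÷ 0.5991): I 1.000, O 2.500
×2: I 2.00, O 5.00 → I2O5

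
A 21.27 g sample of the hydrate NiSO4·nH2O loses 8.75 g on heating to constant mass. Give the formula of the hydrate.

Mass of anhydrous NiSO4 = 21.27 − 8.75 = 12.52 g
mol H2O = 8.75 / 18.02 = 0.4856
Molar mass of NiSO4 = 154.76 g/mol → mol NiSO4 = 12.52 / 154.76 = 0.0809
n = 0.4856 / 0.0809 = 6.00 ≈ 6 → NiSO4·6H2O

NiSO4·6H2O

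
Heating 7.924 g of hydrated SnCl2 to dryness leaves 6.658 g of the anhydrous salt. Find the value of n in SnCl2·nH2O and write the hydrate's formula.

Mass of water lost = 7.924 − 6.658 = 1.266 g → 1.266 / 18.02 = 0.07026 mol H2O
Molar mass of SnCl2 = 189.61 g/mol → mol SnCl2 = 6.658 / 189.61 = 0.03511
n = 0.07026 / 0.03511 = 2.00 ≈ 2 → SnCl2·2H2O

SnCl2·2H2O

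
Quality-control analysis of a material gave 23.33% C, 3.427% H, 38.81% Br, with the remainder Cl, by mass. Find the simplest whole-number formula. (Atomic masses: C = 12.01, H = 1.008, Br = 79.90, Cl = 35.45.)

C4H7BrCl2

Assume 100 g: 23.33 g C, 3.427 g H, 38.81 g Br, 34.433 g Cl.
n(C) = 23.33/12.01 = 1.943, n(H) = 3.427/1.008 = 3.4, n(Br) = 38.81/79.90 = 0.4857, n(Cl) = 34.433/35.45 = 0.9713
Divide by the smallest (0.4857 mol Br): C 3.999, H 6.999, Br 1.000, Cl 2.000
→ C4H7BrCl2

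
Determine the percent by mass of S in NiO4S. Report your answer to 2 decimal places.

Molar mass = 1(58.69) + 4(16.00) + 1(32.07) = 154.760 g/mol
Mass of S per mole = 1 × 32.07 = 32.070 g
% S = 32.070 / 154.760 × 100 = 20.72%

20.72%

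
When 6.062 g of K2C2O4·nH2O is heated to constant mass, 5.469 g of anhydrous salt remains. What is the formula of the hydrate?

K2C2O4·H2O

Mass of water lost = 6.062 − 5.469 = 0.593 g → 0.593 / 18.02 = 0.03291 mol H2O
Molar mass of K2C2O4 = 166.22 g/mol → mol K2C2O4 = 5.469 / 166.22 = 0.0329
n = 0.03291 / 0.0329 = 1.00 ≈ 1 → K2C2O4·H2O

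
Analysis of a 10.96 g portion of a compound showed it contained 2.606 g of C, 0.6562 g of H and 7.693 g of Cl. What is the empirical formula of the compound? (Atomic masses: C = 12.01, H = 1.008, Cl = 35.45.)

C: 2.606 g ÷ 12.01 g/mol = 0.217 mol
H: 0.6562 g ÷ 1.008 g/mol = 0.651 mol
Cl: 7.693 g ÷ 35.45 g/mol = 0.217 mol
Smallest is C at 0.217 mol; normalising gives C 1.000, H 3.000, Cl 1.000
≈ 1:3:1 → CH3Cl

CH3Cl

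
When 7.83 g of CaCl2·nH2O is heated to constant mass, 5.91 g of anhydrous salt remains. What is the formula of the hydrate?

Mass of water lost = 7.83 − 5.91 = 1.92 g → 1.92 / 18.02 = 0.1065 mol H2O
Molar mass of CaCl2 = 110.98 g/mol → mol CaCl2 = 5.91 / 110.98 = 0.05325
n = 0.1065 / 0.05325 = 2.00 ≈ 2 → CaCl2·2H2O

CaCl2·2H2O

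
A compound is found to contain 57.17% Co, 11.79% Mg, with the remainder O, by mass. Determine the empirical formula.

Assume 100 g: 57.17 g Co, 11.79 g Mg, 31.04 g O.
Co: 57.17 g ÷ 58.93 g/mol = 0.9701 mol
Mg: 11.79 g ÷ 24.31 g/mol = 0.485 mol
O: 31.04 g ÷ 16.00 g/mol = 1.94 mol
Ratios (÷ 0.485): Co 2.000, Mg 1.000, O 4.000
→ Co2MgO4

Co2MgO4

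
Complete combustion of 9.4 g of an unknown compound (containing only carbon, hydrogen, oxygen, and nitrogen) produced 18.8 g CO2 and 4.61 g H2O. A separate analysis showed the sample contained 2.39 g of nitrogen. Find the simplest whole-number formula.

mol C = 18.8 / 44.01 = 0.4272; mass C = 0.4272 × 12.01 = 5.130 g
mol H = 2 × (4.61 / 18.02) = 0.5117; mass H = 0.5117 × 1.008 = 0.5157 g
mol N = 2.39 / 14.01 = 0.1706
mass O = 9.4 − (8.036) = 1.364 g → mol O = 0.08524
Ratios (÷ 0.08524): C 5.011, H 6.002, N 2.001, O 1.000
→ C5H6N2O

C5H6N2O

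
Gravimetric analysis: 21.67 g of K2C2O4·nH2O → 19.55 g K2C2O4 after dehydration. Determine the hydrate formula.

K2C2O4·H2O

Mass of water lost = 21.67 − 19.55 = 2.12 g → 2.12 / 18.02 = 0.1176 mol H2O
Molar mass of K2C2O4 = 166.22 g/mol → mol K2C2O4 = 19.55 / 166.22 = 0.1176
n = 0.1176 / 0.1176 = 1.00 ≈ 1 → K2C2O4·H2O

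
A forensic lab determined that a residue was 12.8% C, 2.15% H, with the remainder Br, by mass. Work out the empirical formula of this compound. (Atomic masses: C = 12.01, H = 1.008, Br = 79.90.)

CH2Br

Assume 100 g: 12.8 g C, 2.15 g H, 85.05 g Br.
C: 12.8 g ÷ 12.01 g/mol = 1.066 mol
H: 2.15 g ÷ 1.008 g/mol = 2.133 mol
Br: 85.05 g ÷ 79.90 g/mol = 1.064 mol
Smallest is Br at 1.064 mol; normalising gives C 1.001, H 2.004, Br 1.000
Ratio ≈ 1:2:1, so the empirical formula is CH2Br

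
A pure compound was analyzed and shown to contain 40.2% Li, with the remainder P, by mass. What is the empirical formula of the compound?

Li3P

Assume 100 g: 40.2 g Li, 59.8 g P.
Moles — Li: 40.2 / 6.94 = 5.793 mol; P: 59.8 / 30.97 = 1.931 mol
Ratios (÷ 1.931): Li 3.000, P 1.000
Ratio ≈ 3:1, so the empirical formula is Li3P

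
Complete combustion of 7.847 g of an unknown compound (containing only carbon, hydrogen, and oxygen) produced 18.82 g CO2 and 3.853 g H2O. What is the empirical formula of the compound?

C3H3O

mol C = 18.82 / 44.01 = 0.4276; mass C = 0.4276 × 12.01 = 5.136 g
mol H = 2 × (3.853 / 18.02) = 0.4276; mass H = 0.4276 × 1.008 = 0.4311 g
mass O = 7.847 − (5.567) = 2.280 g → mol O = 0.1425
Smallest is O at 0.1425 mol; normalising gives C 3.001, H 3.001, O 1.000
Ratio ≈ 3:3:1, so the empirical formula is C3H3O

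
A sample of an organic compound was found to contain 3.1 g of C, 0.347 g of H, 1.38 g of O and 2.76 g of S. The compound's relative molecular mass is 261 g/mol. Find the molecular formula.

C: 3.1 g ÷ 12.01 g/mol = 0.2581 mol
H: 0.347 g ÷ 1.008 g/mol = 0.3442 mol
O: 1.38 g ÷ 16.00 g/mol = 0.08625 mol
S: 2.76 g ÷ 32.07 g/mol = 0.08606 mol
Divide by the smallest (0.08606 mol S): C 2.999, H 4.000, O 1.002, S 1.000
→ C3H4OS
Empirical-formula mass = 88.13 g/mol
n = 261 / 88.13 = 2.96 ≈ 3
Molecular formula = (C3H4OS)×3 = C9H12O3S3

C9H12O3S3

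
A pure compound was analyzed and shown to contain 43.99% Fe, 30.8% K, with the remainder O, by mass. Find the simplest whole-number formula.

FeKO2

Assume 100 g: 43.99 g Fe, 30.8 g K, 25.21 g O.
Moles — Fe: 43.99 / 55.85 = 0.7876 mol; K: 30.8 / 39.10 = 0.7877 mol; O: 25.21 / 16.00 = 1.576 mol
Smallest is Fe at 0.7876 mol; normalising gives Fe 1.000, K 1.000, O 2.000
Ratio ≈ 1:1:2, so the empirical formula is FeKO2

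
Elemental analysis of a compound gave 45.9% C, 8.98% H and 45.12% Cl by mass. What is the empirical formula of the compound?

Assume 100 g: 45.9 g C, 8.98 g H, 45.12 g Cl.
n(C) = 45.9/12.01 = 3.822, n(H) = 8.98/1.008 = 8.909, n(Cl) = 45.12/35.45 = 1.273
Divide by the smallest (1.273 mol Cl): C 3.003, H 6.999, Cl 1.000
Ratio ≈ 3:7:1, so the empirical formula is C3H7Cl

C3H7Cl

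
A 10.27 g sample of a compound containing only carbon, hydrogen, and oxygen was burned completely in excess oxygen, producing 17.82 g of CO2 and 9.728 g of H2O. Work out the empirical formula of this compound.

C3H8O2

mol C = 17.82 / 44.01 = 0.4049; mass C = 0.4049 × 12.01 = 4.863 g
mol H = 2 × (9.728 / 18.02) = 1.080; mass H = 1.080 × 1.008 = 1.088 g
mass O = 10.27 − (5.951) = 4.319 g → mol O = 0.2699
Ratios (÷ 0.2699): C 1.500, H 4.000, O 1.000
Scaling by 2: C 3.00, H 8.00, O 2.00 → C3H8O2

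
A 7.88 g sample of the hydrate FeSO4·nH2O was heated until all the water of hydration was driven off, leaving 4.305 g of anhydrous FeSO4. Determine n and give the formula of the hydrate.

FeSO4·7H2O

Mass of water lost = 7.88 − 4.305 = 3.575 g → 3.575 / 18.02 = 0.1984 mol H2O
Molar mass of FeSO4 = 151.92 g/mol → mol FeSO4 = 4.305 / 151.92 = 0.02834
n = 0.1984 / 0.02834 = 7.00 ≈ 7 → FeSO4·7H2O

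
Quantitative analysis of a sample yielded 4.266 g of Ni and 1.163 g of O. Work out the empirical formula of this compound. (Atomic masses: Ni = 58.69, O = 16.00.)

n(Ni) = 4.266/58.69 = 0.07269, n(O) = 1.163/16.00 = 0.07269
Smallest is Ni at 0.07269 mol; normalising gives Ni 1.000, O 1.000
≈ 1:1 → NiO

NiO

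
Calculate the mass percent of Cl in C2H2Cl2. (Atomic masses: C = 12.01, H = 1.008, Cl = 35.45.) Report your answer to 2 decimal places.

Molar mass = 2(12.01) + 2(1.008) + 2(35.45) = 96.936 g/mol
Mass of Cl per mole = 2 × 35.45 = 70.900 g
% Cl = 70.900 / 96.936 × 100 = 73.14%

73.14%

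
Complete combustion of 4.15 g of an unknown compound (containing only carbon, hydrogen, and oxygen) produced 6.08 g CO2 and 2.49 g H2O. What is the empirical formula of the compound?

CH2O

mol C = 6.08 / 44.01 = 0.1382; mass C = 0.1382 × 12.01 = 1.659 g
mol H = 2 × (2.49 / 18.02) = 0.2764; mass H = 0.2764 × 1.008 = 0.2786 g
mass O = 4.15 − (1.938) = 2.212 g → mol O = 0.1383
Divide by the smallest (0.1382 mol C): C 1.000, H 2.000, O 1.001
→ CH2O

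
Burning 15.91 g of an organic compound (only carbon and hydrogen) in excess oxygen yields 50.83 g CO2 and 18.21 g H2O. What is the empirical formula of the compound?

mol C = 50.83 / 44.01 = 1.155; mass C = 1.155 × 12.01 = 13.87 g
mol H = 2 × (18.21 / 18.02) = 2.021; mass H = 2.021 × 1.008 = 2.037 g
Divide by the smallest (1.155 mol C): C 1.000, H 1.750
×4: C 4.00, H 7.00 → C4H7

C4H7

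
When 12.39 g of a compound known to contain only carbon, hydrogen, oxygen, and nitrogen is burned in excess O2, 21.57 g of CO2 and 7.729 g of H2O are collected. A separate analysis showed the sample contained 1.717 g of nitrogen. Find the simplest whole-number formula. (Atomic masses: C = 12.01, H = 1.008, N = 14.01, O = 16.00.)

C4H7NO2

mol C = 21.57 / 44.01 = 0.4901; mass C = 0.4901 × 12.01 = 5.886 g
mol H = 2 × (7.729 / 18.02) = 0.8578; mass H = 0.8578 × 1.008 = 0.8647 g
mol N = 1.717 / 14.01 = 0.1226
mass O = 12.39 − (8.468) = 3.922 g → mol O = 0.2451
Smallest is N at 0.1226 mol; normalising gives C 3.999, H 6.999, N 1.000, O 2.000
→ C4H7NO2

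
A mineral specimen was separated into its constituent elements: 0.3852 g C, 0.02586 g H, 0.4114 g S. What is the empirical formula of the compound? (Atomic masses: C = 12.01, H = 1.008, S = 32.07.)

C5H4S2

C: 0.3852 g ÷ 12.01 g/mol = 0.03207 mol
H: 0.02586 g ÷ 1.008 g/mol = 0.02565 mol
S: 0.4114 g ÷ 32.07 g/mol = 0.01283 mol
Ratios (÷ 0.01283): C 2.500, H 2.000, S 1.000
Multiply by 2: C 5.00, H 4.00, S 2.00 → C5H4S2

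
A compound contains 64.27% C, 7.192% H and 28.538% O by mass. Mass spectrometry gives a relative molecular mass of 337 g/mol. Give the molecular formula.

C18H24O6

Assume 100 g: 64.27 g C, 7.192 g H, 28.538 g O.
Moles — C: 64.27 / 12.01 = 5.351 mol; H: 7.192 / 1.008 = 7.135 mol; O: 28.538 / 16.00 = 1.784 mol
Divide by the smallest (1.784 mol O): C 3.000, H 4.000, O 1.000
Ratio ≈ 3:4:1, so the empirical formula is C3H4O
Empirical-formula mass = 56.06 g/mol
n = 337 / 56.06 = 6.01 ≈ 6
Molecular formula = (C3H4O)×6 = C18H24O6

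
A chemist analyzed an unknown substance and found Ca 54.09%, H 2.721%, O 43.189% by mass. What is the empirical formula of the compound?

CaH2O2

Assume 100 g: 54.09 g Ca, 2.721 g H, 43.189 g O.
n(Ca) = 54.09/40.08 = 1.35, n(H) = 2.721/1.008 = 2.699, n(O) = 43.189/16.00 = 2.699
Divide by the smallest (1.35 mol Ca): Ca 1.000, H 2.000, O 2.000
→ CaH2O2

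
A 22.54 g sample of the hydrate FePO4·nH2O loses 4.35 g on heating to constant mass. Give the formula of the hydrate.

FePO4·2H2O

Mass of anhydrous FePO4 = 22.54 − 4.35 = 18.19 g
mol H2O = 4.35 / 18.02 = 0.2414
Molar mass of FePO4 = 150.82 g/mol → mol FePO4 = 18.19 / 150.82 = 0.1206
n = 0.2414 / 0.1206 = 2.00 ≈ 2 → FePO4·2H2O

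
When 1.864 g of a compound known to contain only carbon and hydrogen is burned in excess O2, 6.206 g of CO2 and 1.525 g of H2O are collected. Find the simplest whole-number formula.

mol C = 6.206 / 44.01 = 0.1410; mass C = 0.1410 × 12.01 = 1.694 g
mol H = 2 × (1.525 / 18.02) = 0.1693; mass H = 0.1693 × 1.008 = 0.1706 g
Ratios (÷ 0.141): C 1.000, H 1.200
Multiply by 5: C 5.00, H 6.00 → C5H6

C5H6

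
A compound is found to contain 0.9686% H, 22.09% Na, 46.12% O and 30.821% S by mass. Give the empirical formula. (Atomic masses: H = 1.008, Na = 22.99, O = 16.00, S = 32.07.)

HNaO3S

Assume 100 g: 0.9686 g H, 22.09 g Na, 46.12 g O, 30.821 g S.
H: 0.9686 g ÷ 1.008 g/mol = 0.9609 mol
Na: 22.09 g ÷ 22.99 g/mol = 0.9609 mol
O: 46.12 g ÷ 16.00 g/mol = 2.882 mol
S: 30.821 g ÷ 32.07 g/mol = 0.9611 mol
Divide by the smallest (0.9609 mol Na): H 1.000, Na 1.000, O 3.000, S 1.000
→ HNaO3S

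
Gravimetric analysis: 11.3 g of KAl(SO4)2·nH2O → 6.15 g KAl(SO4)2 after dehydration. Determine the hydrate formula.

KAl(SO4)2·12H2O

Mass of water lost = 11.3 − 6.15 = 5.15 g → 5.15 / 18.02 = 0.2858 mol H2O
Molar mass of KAl(SO4)2 = 258.22 g/mol → mol KAl(SO4)2 = 6.15 / 258.22 = 0.02382
n = 0.2858 / 0.02382 = 12.00 ≈ 12 → KAl(SO4)2·12H2O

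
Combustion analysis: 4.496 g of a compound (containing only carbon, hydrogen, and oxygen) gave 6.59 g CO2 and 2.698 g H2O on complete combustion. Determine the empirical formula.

CH2O

mol C = 6.59 / 44.01 = 0.1497; mass C = 0.1497 × 12.01 = 1.798 g
mol H = 2 × (2.698 / 18.02) = 0.2994; mass H = 0.2994 × 1.008 = 0.3018 g
mass O = 4.496 − (2.100) = 2.396 g → mol O = 0.1497
Ratios (÷ 0.1497): C 1.000, H 2.000, O 1.000
Ratio ≈ 1:2:1, so the empirical formula is CH2O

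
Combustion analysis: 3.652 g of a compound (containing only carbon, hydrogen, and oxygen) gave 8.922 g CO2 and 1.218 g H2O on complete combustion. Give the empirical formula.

mol C = 8.922 / 44.01 = 0.2027; mass C = 0.2027 × 12.01 = 2.435 g
mol H = 2 × (1.218 / 18.02) = 0.1352; mass H = 0.1352 × 1.008 = 0.1363 g
mass O = 3.652 − (2.571) = 1.081 g → mol O = 0.06756
Divide by the smallest (0.06756 mol O): C 3.001, H 2.001, O 1.000
≈ 3:2:1 → C3H2O

C3H2O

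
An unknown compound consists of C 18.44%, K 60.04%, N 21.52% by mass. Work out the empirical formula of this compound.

CKN

Assume 100 g: 18.44 g C, 60.04 g K, 21.52 g N.
n(C) = 18.44/12.01 = 1.535, n(K) = 60.04/39.10 = 1.536, n(N) = 21.52/14.01 = 1.536
Divide by the smallest (1.535 mol C): C 1.000, K 1.000, N 1.000
→ CKN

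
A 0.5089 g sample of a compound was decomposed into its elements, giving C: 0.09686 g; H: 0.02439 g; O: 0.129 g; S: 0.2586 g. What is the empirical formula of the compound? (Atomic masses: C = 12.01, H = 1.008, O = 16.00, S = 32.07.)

CH3OS

C: 0.09686 g ÷ 12.01 g/mol = 0.008065 mol
H: 0.02439 g ÷ 1.008 g/mol = 0.0242 mol
O: 0.129 g ÷ 16.00 g/mol = 0.008063 mol
S: 0.2586 g ÷ 32.07 g/mol = 0.008064 mol
Divide by the smallest (0.008063 mol O): C 1.000, H 3.001, O 1.000, S 1.000
→ CH3OS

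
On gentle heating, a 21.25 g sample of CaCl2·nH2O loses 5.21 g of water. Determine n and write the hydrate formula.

CaCl2·2H2O

Mass of anhydrous CaCl2 = 21.25 − 5.21 = 16.04 g
mol H2O = 5.21 / 18.02 = 0.2891
Molar mass of CaCl2 = 110.98 g/mol → mol CaCl2 = 16.04 / 110.98 = 0.1445
n = 0.2891 / 0.1445 = 2.00 ≈ 2 → CaCl2·2H2O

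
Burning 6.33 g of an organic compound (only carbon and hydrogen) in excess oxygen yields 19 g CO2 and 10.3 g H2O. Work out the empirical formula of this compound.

C3H8

mol C = 19 / 44.01 = 0.4317; mass C = 0.4317 × 12.01 = 5.185 g
mol H = 2 × (10.3 / 18.02) = 1.143; mass H = 1.143 × 1.008 = 1.152 g
Ratios (÷ 0.4317): C 1.000, H 2.648
Multiply by 3: C 3.00, H 7.94 → C3H8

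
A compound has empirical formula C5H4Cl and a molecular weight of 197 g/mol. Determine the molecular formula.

C10H8Cl2

Empirical-formula mass = 99.53 g/mol
n = 197 / 99.53 = 1.98 ≈ 2
Molecular formula = (C5H4Cl)2 = C10H8Cl2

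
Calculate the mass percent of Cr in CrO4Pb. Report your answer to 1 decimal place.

16.1%

Molar mass = 1(52.00) + 4(16.00) + 1(207.2) = 323.200 g/mol
Mass of Cr per mole = 1 × 52.00 = 52.000 g
% Cr = 52.000 / 323.200 × 100 = 16.1%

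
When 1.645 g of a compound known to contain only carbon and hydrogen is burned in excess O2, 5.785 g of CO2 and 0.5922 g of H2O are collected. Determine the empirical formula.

mol C = 5.785 / 44.01 = 0.1314; mass C = 0.1314 × 12.01 = 1.579 g
mol H = 2 × (0.5922 / 18.02) = 0.06573; mass H = 0.06573 × 1.008 = 0.06625 g
Ratios (÷ 0.06573): C 2.000, H 1.000
→ C2H

C2H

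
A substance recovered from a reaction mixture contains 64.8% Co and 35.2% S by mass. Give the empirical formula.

CoS

Assume 100 g: 64.8 g Co, 35.2 g S.
n(Co) = 64.8/58.93 = 1.1, n(S) = 35.2/32.07 = 1.098
Divide by the smallest (1.098 mol S): Co 1.002, S 1.000
≈ 1:1 → CoS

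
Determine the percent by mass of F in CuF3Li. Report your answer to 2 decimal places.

44.71%

Molar mass = 1(63.55) + 3(19.00) + 1(6.94) = 127.490 g/mol
Mass of F per mole = 3 × 19.00 = 57.000 g
% F = 57.000 / 127.490 × 100 = 44.71%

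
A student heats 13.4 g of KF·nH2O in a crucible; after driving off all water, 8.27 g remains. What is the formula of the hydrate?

Mass of water lost = 13.4 − 8.27 = 5.13 g → 5.13 / 18.02 = 0.2847 mol H2O
Molar mass of KF = 58.10 g/mol → mol KF = 8.27 / 58.10 = 0.1423
n = 0.2847 / 0.1423 = 2.00 ≈ 2 → KF·2H2O

KF·2H2O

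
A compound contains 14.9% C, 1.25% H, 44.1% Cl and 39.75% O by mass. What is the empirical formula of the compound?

Assume 100 g: 14.9 g C, 1.25 g H, 44.1 g Cl, 39.75 g O.
Moles — C: 14.9 / 12.01 = 1.241 mol; H: 1.25 / 1.008 = 1.24 mol; Cl: 44.1 / 35.45 = 1.244 mol; O: 39.75 / 16.00 = 2.484 mol
Ratios (÷ 1.24): C 1.000, H 1.000, Cl 1.003, O 2.003
→ CHClO2

CHClO2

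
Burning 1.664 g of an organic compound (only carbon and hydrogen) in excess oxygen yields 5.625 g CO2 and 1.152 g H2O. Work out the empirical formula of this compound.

mol C = 5.625 / 44.01 = 0.1278; mass C = 0.1278 × 12.01 = 1.535 g
mol H = 2 × (1.152 / 18.02) = 0.1279; mass H = 0.1279 × 1.008 = 0.1289 g
Smallest is C at 0.1278 mol; normalising gives C 1.000, H 1.000
Ratio ≈ 1:1, so the empirical formula is CH

CH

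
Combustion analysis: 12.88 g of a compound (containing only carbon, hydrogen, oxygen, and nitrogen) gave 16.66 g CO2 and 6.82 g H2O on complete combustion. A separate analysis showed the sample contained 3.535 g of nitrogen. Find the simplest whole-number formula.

C3H6N2O2

mol C = 16.66 / 44.01 = 0.3786; mass C = 0.3786 × 12.01 = 4.546 g
mol H = 2 × (6.82 / 18.02) = 0.7569; mass H = 0.7569 × 1.008 = 0.7630 g
mol N = 3.535 / 14.01 = 0.2523
mass O = 12.88 − (8.844) = 4.036 g → mol O = 0.2522
Ratios (÷ 0.2522): C 1.501, H 3.001, N 1.000, O 1.000
×2: C 3.00, H 6.00, N 2.00, O 2.00 → C3H6N2O2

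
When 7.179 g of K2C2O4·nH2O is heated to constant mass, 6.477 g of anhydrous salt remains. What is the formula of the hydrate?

K2C2O4·H2O

Mass of water lost = 7.179 − 6.477 = 0.702 g → 0.702 / 18.02 = 0.03896 mol H2O
Molar mass of K2C2O4 = 166.22 g/mol → mol K2C2O4 = 6.477 / 166.22 = 0.03897
n = 0.03896 / 0.03897 = 1.00 ≈ 1 → K2C2O4·H2O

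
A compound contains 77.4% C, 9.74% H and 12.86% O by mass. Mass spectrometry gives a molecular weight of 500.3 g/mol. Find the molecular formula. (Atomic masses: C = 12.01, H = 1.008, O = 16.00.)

C32H48O4

Assume 100 g: 77.4 g C, 9.74 g H, 12.86 g O.
C: 77.4 g ÷ 12.01 g/mol = 6.445 mol
H: 9.74 g ÷ 1.008 g/mol = 9.663 mol
O: 12.86 g ÷ 16.00 g/mol = 0.8037 mol
Smallest is O at 0.8037 mol; normalising gives C 8.018, H 12.022, O 1.000
≈ 8:12:1 → C8H12O
Empirical-formula mass = 124.18 g/mol
n = 500.3 / 124.18 = 4.03 ≈ 4
Molecular formula = (C8H12O)×4 = C32H48O4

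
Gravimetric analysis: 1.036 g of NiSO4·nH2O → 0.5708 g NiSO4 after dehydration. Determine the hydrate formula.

Mass of water lost = 1.036 − 0.5708 = 0.4652 g → 0.4652 / 18.02 = 0.02582 mol H2O
Molar mass of NiSO4 = 154.76 g/mol → mol NiSO4 = 0.5708 / 154.76 = 0.003688
n = 0.02582 / 0.003688 = 7.00 ≈ 7 → NiSO4·7H2O

NiSO4·7H2O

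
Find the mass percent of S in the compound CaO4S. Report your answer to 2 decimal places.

23.55%

Molar mass = 1(40.08) + 4(16.00) + 1(32.07) = 136.150 g/mol
Mass of S per mole = 1 × 32.07 = 32.070 g
% S = 32.070 / 136.150 × 100 = 23.55%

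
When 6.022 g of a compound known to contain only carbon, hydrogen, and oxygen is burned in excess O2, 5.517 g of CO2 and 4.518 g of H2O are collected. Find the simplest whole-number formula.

CH4O2

mol C = 5.517 / 44.01 = 0.1254; mass C = 0.1254 × 12.01 = 1.506 g
mol H = 2 × (4.518 / 18.02) = 0.5014; mass H = 0.5014 × 1.008 = 0.5055 g
mass O = 6.022 − (2.011) = 4.011 g → mol O = 0.2507
Divide by the smallest (0.1254 mol C): C 1.000, H 4.000, O 2.000
Ratio ≈ 1:4:2, so the empirical formula is CH4O2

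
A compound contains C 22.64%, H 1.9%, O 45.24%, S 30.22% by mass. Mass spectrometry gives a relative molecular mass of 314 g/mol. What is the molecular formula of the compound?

Assume 100 g: 22.64 g C, 1.9 g H, 45.24 g O, 30.22 g S.
Moles — C: 22.64 / 12.01 = 1.885 mol; H: 1.9 / 1.008 = 1.885 mol; O: 45.24 / 16.00 = 2.828 mol; S: 30.22 / 32.07 = 0.9423 mol
Ratios (÷ 0.9423): C 2.000, H 2.000, O 3.001, S 1.000
→ C2H2O3S
Empirical-formula mass = 106.11 g/mol
n = 314 / 106.11 = 2.96 ≈ 3
Molecular formula = (C2H2O3S)×3 = C6H6O9S3

C6H6O9S3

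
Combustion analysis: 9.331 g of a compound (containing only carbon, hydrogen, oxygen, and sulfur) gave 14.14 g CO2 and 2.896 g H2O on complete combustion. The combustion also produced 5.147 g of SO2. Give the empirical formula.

C4H4O2S

mol C = 14.14 / 44.01 = 0.3213; mass C = 0.3213 × 12.01 = 3.859 g
mol H = 2 × (2.896 / 18.02) = 0.3214; mass H = 0.3214 × 1.008 = 0.3240 g
mol S = 5.147 / 64.07 = 0.08033; mass S = 2.576 g
mass O = 9.331 − (6.759) = 2.572 g → mol O = 0.1607
Ratios (÷ 0.08033): C 3.999, H 4.001, O 2.001, S 1.000
→ C4H4O2S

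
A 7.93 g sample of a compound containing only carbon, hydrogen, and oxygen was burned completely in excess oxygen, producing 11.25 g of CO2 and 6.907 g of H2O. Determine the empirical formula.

mol C = 11.25 / 44.01 = 0.2556; mass C = 0.2556 × 12.01 = 3.070 g
mol H = 2 × (6.907 / 18.02) = 0.7666; mass H = 0.7666 × 1.008 = 0.7727 g
mass O = 7.93 − (3.843) = 4.087 g → mol O = 0.2555
Ratios (÷ 0.2555): C 1.001, H 3.001, O 1.000
Ratio ≈ 1:3:1, so the empirical formula is CH3O

CH3O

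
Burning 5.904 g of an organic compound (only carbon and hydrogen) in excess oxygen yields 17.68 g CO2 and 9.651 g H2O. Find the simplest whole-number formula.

C3H8

mol C = 17.68 / 44.01 = 0.4017; mass C = 0.4017 × 12.01 = 4.825 g
mol H = 2 × (9.651 / 18.02) = 1.071; mass H = 1.071 × 1.008 = 1.080 g
Smallest is C at 0.4017 mol; normalising gives C 1.000, H 2.666
Multiply by 3: C 3.00, H 8.00 → C3H8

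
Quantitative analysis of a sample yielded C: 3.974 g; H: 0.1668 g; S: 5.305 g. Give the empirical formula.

n(C) = 3.974/12.01 = 0.3309, n(H) = 0.1668/1.008 = 0.1655, n(S) = 5.305/32.07 = 0.1654
Smallest is S at 0.1654 mol; normalising gives C 2.000, H 1.000, S 1.000
≈ 2:1:1 → C2HS

C2HS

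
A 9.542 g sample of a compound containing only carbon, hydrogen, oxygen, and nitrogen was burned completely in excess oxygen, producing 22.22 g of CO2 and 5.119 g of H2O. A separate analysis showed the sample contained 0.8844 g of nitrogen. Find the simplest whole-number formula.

C8H9NO2

mol C = 22.22 / 44.01 = 0.5049; mass C = 0.5049 × 12.01 = 6.064 g
mol H = 2 × (5.119 / 18.02) = 0.5681; mass H = 0.5681 × 1.008 = 0.5727 g
mol N = 0.8844 / 14.01 = 0.06313
mass O = 9.542 − (7.521) = 2.021 g → mol O = 0.1263
Divide by the smallest (0.06313 mol N): C 7.998, H 9.000, N 1.000, O 2.001
→ C8H9NO2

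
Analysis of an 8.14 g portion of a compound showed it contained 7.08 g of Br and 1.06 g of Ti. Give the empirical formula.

n(Br) = 7.08/79.90 = 0.08861, n(Ti) = 1.06/47.87 = 0.02214
Divide by the smallest (0.02214 mol Ti): Br 4.002, Ti 1.000
Ratio ≈ 4:1, so the empirical formula is Br4Ti

Br4Ti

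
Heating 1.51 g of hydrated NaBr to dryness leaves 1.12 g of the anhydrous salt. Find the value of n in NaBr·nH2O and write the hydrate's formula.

NaBr·2H2O

Mass of water lost = 1.51 − 1.12 = 0.39 g → 0.39 / 18.02 = 0.02164 mol H2O
Molar mass of NaBr = 102.89 g/mol → mol NaBr = 1.12 / 102.89 = 0.01089
n = 0.02164 / 0.01089 = 1.99 ≈ 2 → NaBr·2H2O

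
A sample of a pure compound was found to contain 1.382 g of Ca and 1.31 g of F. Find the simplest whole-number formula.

CaF2

Moles — Ca: 1.382 / 40.08 = 0.03448 mol; F: 1.31 / 19.00 = 0.06895 mol
Smallest is Ca at 0.03448 mol; normalising gives Ca 1.000, F 2.000
≈ 1:2 → CaF2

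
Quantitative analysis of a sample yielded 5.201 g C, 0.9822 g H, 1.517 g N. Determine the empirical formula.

C4H9N

C: 5.201 g ÷ 12.01 g/mol = 0.4331 mol
H: 0.9822 g ÷ 1.008 g/mol = 0.9744 mol
N: 1.517 g ÷ 14.01 g/mol = 0.1083 mol
Divide by the smallest (0.1083 mol N): C 3.999, H 8.999, N 1.000
≈ 4:9:1 → C4H9N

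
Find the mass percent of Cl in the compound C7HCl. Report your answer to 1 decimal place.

29.4%

Molar mass = 7(12.01) + 1(1.008) + 1(35.45) = 120.528 g/mol
Mass of Cl per mole = 1 × 35.45 = 35.450 g
% Cl = 35.450 / 120.528 × 100 = 29.4%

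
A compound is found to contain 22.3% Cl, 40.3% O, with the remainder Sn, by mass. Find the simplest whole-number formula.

Cl2O8Sn

Assume 100 g: 22.3 g Cl, 40.3 g O, 37.4 g Sn.
n(Cl) = 22.3/35.45 = 0.6291, n(O) = 40.3/16.00 = 2.519, n(Sn) = 37.4/118.71 = 0.3151
Ratios (÷ 0.3151): Cl 1.997, O 7.995, Sn 1.000
≈ 2:8:1 → Cl2O8Sn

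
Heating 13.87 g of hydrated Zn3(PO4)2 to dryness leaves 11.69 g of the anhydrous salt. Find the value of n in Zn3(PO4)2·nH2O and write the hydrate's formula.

Zn3(PO4)2·4H2O

Mass of water lost = 13.87 − 11.69 = 2.18 g → 2.18 / 18.02 = 0.121 mol H2O
Molar mass of Zn3(PO4)2 = 386.08 g/mol → mol Zn3(PO4)2 = 11.69 / 386.08 = 0.03028
n = 0.121 / 0.03028 = 4.00 ≈ 4 → Zn3(PO4)2·4H2O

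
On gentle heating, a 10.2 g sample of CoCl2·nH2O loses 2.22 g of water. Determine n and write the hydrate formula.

Mass of anhydrous CoCl2 = 10.2 − 2.22 = 7.98 g
mol H2O = 2.22 / 18.02 = 0.1232
Molar mass of CoCl2 = 129.83 g/mol → mol CoCl2 = 7.98 / 129.83 = 0.06146
n = 0.1232 / 0.06146 = 2.00 ≈ 2 → CoCl2·2H2O

CoCl2·2H2O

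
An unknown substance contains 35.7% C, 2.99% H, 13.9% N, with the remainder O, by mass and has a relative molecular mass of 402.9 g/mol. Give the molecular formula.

Assume 100 g: 35.7 g C, 2.99 g H, 13.9 g N, 47.41 g O.
n(C) = 35.7/12.01 = 2.973, n(H) = 2.99/1.008 = 2.966, n(N) = 13.9/14.01 = 0.9921, n(O) = 47.41/16.00 = 2.963
Smallest is N at 0.9921 mol; normalising gives C 2.996, H 2.990, N 1.000, O 2.987
Ratio ≈ 3:3:1:3, so the empirical formula is C3H3NO3
Empirical-formula mass = 101.06 g/mol
n = 402.9 / 101.06 = 3.99 ≈ 4
Molecular formula = (C3H3NO3)×4 = C12H12N4O12

C12H12N4O12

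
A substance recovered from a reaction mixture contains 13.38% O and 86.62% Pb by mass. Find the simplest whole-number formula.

Assume 100 g: 13.38 g O, 86.62 g Pb.
O: 13.38 g ÷ 16.00 g/mol = 0.8363 mol
Pb: 86.62 g ÷ 207.2 g/mol = 0.4181 mol
Ratios (÷ 0.4181): O 2.000, Pb 1.000
Ratio ≈ 2:1, so the empirical formula is O2Pb

O2Pb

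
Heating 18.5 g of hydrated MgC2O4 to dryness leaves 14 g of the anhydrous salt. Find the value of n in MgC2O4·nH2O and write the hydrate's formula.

Mass of water lost = 18.5 − 14 = 4.5 g → 4.5 / 18.02 = 0.2497 mol H2O
Molar mass of MgC2O4 = 112.33 g/mol → mol MgC2O4 = 14 / 112.33 = 0.1246
n = 0.2497 / 0.1246 = 2.00 ≈ 2 → MgC2O4·2H2O

MgC2O4·2H2O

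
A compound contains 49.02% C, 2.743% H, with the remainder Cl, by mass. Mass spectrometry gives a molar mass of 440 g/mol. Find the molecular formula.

Assume 100 g: 49.02 g C, 2.743 g H, 48.237 g Cl.
C: 49.02 g ÷ 12.01 g/mol = 4.082 mol
H: 2.743 g ÷ 1.008 g/mol = 2.721 mol
Cl: 48.237 g ÷ 35.45 g/mol = 1.361 mol
Ratios (÷ 1.361): C 3.000, H 2.000, Cl 1.000
Ratio ≈ 3:2:1, so the empirical formula is C3H2Cl
Empirical-formula mass = 73.50 g/mol
n = 440 / 73.50 = 5.99 ≈ 6
Molecular formula = (C3H2Cl)×6 = C18H12Cl6

C18H12Cl6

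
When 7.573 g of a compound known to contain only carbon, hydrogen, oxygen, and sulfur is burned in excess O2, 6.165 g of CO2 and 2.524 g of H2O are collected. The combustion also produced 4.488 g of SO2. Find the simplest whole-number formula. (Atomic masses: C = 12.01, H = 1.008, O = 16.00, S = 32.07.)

C2H4O3S

mol C = 6.165 / 44.01 = 0.1401; mass C = 0.1401 × 12.01 = 1.682 g
mol H = 2 × (2.524 / 18.02) = 0.2801; mass H = 0.2801 × 1.008 = 0.2824 g
mol S = 4.488 / 64.07 = 0.07005; mass S = 2.246 g
mass O = 7.573 − (4.211) = 3.362 g → mol O = 0.2101
Divide by the smallest (0.07005 mol S): C 2.000, H 3.999, O 3.000, S 1.000
Ratio ≈ 2:4:3:1, so the empirical formula is C2H4O3S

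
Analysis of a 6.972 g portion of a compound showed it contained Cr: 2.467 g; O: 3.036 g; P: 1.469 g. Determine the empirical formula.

n(Cr) = 2.467/52.00 = 0.04744, n(O) = 3.036/16.00 = 0.1898, n(P) = 1.469/30.97 = 0.04743
Divide by the smallest (0.04743 mol P): Cr 1.000, O 4.000, P 1.000
≈ 1:4:1 → CrO4P

CrO4P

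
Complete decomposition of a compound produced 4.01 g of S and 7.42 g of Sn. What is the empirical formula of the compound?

n(S) = 4.01/32.07 = 0.125, n(Sn) = 7.42/118.71 = 0.06251
Ratios (÷ 0.06251): S 2.000, Sn 1.000
Ratio ≈ 2:1, so the empirical formula is S2Sn

S2Sn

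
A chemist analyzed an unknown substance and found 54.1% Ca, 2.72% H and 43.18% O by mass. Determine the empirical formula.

Assume 100 g: 54.1 g Ca, 2.72 g H, 43.18 g O.
Ca: 54.1 g ÷ 40.08 g/mol = 1.35 mol
H: 2.72 g ÷ 1.008 g/mol = 2.698 mol
O: 43.18 g ÷ 16.00 g/mol = 2.699 mol
Smallest is Ca at 1.35 mol; normalising gives Ca 1.000, H 1.999, O 1.999
→ CaH2O2

CaH2O2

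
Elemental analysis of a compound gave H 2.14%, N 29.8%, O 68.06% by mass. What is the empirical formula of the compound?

HNO2

Assume 100 g: 2.14 g H, 29.8 g N, 68.06 g O.
Moles — H: 2.14 / 1.008 = 2.123 mol; N: 29.8 / 14.01 = 2.127 mol; O: 68.06 / 16.00 = 4.254 mol
Smallest is H at 2.123 mol; normalising gives H 1.000, N 1.002, O 2.004
≈ 1:1:2 → HNO2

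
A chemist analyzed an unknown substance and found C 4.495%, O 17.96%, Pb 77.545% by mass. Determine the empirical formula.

Assume 100 g: 4.495 g C, 17.96 g O, 77.545 g Pb.
C: 4.495 g ÷ 12.01 g/mol = 0.3743 mol
O: 17.96 g ÷ 16.00 g/mol = 1.123 mol
Pb: 77.545 g ÷ 207.2 g/mol = 0.3743 mol
Divide by the smallest (0.3743 mol Pb): C 1.000, O 2.999, Pb 1.000
→ CO3Pb

CO3Pb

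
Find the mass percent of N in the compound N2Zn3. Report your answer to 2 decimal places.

12.50%

Molar mass = 2(14.01) + 3(65.38) = 224.160 g/mol
Mass of N per mole = 2 × 14.01 = 28.020 g
% N = 28.020 / 224.160 × 100 = 12.50%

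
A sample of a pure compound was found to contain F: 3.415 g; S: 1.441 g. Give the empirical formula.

F: 3.415 g ÷ 19.00 g/mol = 0.1797 mol
S: 1.441 g ÷ 32.07 g/mol = 0.04493 mol
Smallest is S at 0.04493 mol; normalising gives F 4.000, S 1.000
→ F4S

F4S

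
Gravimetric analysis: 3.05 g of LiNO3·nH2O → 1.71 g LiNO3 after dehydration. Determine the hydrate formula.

Mass of water lost = 3.05 − 1.71 = 1.34 g → 1.34 / 18.02 = 0.07436 mol H2O
Molar mass of LiNO3 = 68.95 g/mol → mol LiNO3 = 1.71 / 68.95 = 0.0248
n = 0.07436 / 0.0248 = 3.00 ≈ 3 → LiNO3·3H2O

LiNO3·3H2O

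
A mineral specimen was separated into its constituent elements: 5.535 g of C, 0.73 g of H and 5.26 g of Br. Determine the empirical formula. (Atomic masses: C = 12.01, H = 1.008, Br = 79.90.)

C7H11Br

C: 5.535 g ÷ 12.01 g/mol = 0.4609 mol
H: 0.73 g ÷ 1.008 g/mol = 0.7242 mol
Br: 5.26 g ÷ 79.90 g/mol = 0.06583 mol
Ratios (÷ 0.06583): C 7.001, H 11.001, Br 1.000
→ C7H11Br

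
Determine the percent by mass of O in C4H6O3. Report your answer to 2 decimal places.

Molar mass = 4(12.01) + 6(1.008) + 3(16.00) = 102.088 g/mol
Mass of O per mole = 3 × 16.00 = 48.000 g
% O = 48.000 / 102.088 × 100 = 47.02%

47.02%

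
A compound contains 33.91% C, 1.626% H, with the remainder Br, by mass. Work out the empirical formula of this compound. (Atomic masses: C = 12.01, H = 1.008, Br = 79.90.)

Assume 100 g: 33.91 g C, 1.626 g H, 64.464 g Br.
C: 33.91 g ÷ 12.01 g/mol = 2.823 mol
H: 1.626 g ÷ 1.008 g/mol = 1.613 mol
Br: 64.464 g ÷ 79.90 g/mol = 0.8068 mol
Ratios (÷ 0.8068): C 3.500, H 1.999, Br 1.000
×2: C 7.00, H 4.00, Br 2.00 → C7H4Br2

C7H4Br2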